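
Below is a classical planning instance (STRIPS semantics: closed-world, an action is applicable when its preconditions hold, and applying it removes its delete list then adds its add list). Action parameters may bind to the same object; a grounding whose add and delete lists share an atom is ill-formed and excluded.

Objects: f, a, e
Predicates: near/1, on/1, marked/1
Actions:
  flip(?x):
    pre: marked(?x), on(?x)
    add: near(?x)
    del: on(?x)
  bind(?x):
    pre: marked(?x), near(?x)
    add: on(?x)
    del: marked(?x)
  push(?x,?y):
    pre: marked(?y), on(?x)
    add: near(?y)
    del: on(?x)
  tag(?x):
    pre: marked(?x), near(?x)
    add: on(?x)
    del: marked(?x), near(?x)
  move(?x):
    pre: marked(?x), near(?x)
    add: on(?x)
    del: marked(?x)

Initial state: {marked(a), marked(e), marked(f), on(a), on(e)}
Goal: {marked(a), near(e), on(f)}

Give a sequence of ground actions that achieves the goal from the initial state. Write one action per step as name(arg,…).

1. flip(e)  →  {marked(a), marked(e), marked(f), near(e), on(a)}
2. push(a,f)  →  {marked(a), marked(e), marked(f), near(e), near(f)}
3. bind(f)  →  {marked(a), marked(e), near(e), near(f), on(f)}

flip(e); push(a,f); bind(f)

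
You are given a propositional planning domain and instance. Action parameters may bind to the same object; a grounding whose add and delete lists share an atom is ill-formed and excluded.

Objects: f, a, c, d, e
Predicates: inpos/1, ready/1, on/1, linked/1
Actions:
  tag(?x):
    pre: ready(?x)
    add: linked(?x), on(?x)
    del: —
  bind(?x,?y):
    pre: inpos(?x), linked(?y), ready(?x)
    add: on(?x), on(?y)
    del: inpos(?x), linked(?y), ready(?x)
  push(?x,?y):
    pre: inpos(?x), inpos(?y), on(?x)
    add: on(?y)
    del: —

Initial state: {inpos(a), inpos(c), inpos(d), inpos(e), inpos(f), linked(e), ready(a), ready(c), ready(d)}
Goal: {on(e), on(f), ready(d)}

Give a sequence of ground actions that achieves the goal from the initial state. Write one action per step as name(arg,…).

1. bind(a,e)  →  {inpos(c), inpos(d), inpos(e), inpos(f), on(a), on(e), ready(c), ready(d)}
2. push(e,f)  →  {inpos(c), inpos(d), inpos(e), inpos(f), on(a), on(e), on(f), ready(c), ready(d)}

bind(a,e); push(e,f)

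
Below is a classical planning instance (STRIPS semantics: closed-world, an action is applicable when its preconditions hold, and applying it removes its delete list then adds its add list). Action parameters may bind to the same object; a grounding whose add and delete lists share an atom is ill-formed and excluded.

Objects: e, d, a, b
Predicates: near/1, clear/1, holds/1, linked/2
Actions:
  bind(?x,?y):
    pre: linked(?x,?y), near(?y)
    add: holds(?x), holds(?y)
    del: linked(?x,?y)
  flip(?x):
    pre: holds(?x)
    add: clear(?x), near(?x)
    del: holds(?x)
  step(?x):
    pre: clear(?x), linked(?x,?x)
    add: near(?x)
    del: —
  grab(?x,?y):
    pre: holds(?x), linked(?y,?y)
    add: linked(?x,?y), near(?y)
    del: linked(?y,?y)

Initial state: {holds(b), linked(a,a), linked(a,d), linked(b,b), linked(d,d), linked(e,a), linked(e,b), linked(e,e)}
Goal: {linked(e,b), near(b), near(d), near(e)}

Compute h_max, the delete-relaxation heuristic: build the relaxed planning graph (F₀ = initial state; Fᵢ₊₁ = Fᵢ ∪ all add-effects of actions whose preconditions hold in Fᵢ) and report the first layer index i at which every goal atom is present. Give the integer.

F0 = init (8 atoms)
F1 = F0 ∪ {clear(b), linked(b,a), linked(b,d), linked(b,e), near(a), near(b), near(d), near(e)}  (16 atoms)
goal ⊆ F1  ⇒  h_max = 1

1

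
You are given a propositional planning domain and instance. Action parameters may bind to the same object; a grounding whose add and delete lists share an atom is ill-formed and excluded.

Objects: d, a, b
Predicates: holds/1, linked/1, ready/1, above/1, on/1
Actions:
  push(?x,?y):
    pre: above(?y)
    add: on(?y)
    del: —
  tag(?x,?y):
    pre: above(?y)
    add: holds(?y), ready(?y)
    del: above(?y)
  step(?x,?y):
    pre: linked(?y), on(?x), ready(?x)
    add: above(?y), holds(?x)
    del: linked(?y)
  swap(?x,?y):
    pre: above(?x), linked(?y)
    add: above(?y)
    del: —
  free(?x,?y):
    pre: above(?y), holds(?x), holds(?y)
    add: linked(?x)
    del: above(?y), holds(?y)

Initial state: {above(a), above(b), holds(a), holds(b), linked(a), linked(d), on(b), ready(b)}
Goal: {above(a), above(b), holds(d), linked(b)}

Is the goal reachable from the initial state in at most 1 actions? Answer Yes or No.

No

1. step(b,d)  →  {above(a), above(b), above(d), holds(a), holds(b), linked(a), on(b), ready(b)}
2. tag(d,d)  →  {above(a), above(b), holds(a), holds(b), holds(d), linked(a), on(b), ready(b), ready(d)}
3. free(b,a)  →  {above(b), holds(b), holds(d), linked(a), linked(b), on(b), ready(b), ready(d)}
4. step(b,a)  →  {above(a), above(b), holds(b), holds(d), linked(b), on(b), ready(b), ready(d)}
optimal plan length = 4; 4 > 1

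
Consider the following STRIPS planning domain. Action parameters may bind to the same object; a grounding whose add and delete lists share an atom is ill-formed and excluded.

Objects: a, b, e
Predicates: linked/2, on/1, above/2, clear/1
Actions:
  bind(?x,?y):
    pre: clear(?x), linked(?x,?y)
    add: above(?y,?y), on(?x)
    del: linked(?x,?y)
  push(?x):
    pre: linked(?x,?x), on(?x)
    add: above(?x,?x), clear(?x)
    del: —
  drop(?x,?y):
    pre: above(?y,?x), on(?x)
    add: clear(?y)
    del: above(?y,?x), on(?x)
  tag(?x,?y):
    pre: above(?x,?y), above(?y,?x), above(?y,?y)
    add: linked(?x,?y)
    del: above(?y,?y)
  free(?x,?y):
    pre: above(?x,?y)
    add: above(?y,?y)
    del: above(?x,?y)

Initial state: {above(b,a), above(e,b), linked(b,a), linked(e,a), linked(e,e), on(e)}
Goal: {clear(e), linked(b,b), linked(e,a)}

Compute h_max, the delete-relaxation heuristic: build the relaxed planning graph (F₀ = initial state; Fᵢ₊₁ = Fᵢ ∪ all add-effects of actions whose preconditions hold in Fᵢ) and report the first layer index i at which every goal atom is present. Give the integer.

F0 = init (6 atoms)
F1 = F0 ∪ {above(a,a), above(b,b), above(e,e), clear(e)}  (10 atoms)
F2 = F1 ∪ {linked(a,a), linked(b,b)}  (12 atoms)
goal ⊆ F2  ⇒  h_max = 2

2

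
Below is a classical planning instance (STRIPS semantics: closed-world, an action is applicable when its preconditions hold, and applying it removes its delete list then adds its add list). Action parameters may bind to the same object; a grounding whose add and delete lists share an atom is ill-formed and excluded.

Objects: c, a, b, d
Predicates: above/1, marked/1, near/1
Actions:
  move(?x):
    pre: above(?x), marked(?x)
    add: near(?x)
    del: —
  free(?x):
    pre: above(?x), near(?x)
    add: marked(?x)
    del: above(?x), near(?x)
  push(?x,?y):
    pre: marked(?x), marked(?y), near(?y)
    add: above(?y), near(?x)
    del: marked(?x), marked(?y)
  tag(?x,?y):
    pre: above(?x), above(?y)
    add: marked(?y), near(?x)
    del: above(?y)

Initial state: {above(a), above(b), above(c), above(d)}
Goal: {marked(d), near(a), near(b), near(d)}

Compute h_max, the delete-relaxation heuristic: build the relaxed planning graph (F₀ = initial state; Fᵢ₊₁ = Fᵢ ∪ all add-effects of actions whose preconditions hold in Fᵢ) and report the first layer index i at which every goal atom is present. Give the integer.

1

F0 = init (4 atoms)
F1 = F0 ∪ {marked(a), marked(b), marked(c), marked(d), near(a), near(b), near(c), near(d)}  (12 atoms)
goal ⊆ F1  ⇒  h_max = 1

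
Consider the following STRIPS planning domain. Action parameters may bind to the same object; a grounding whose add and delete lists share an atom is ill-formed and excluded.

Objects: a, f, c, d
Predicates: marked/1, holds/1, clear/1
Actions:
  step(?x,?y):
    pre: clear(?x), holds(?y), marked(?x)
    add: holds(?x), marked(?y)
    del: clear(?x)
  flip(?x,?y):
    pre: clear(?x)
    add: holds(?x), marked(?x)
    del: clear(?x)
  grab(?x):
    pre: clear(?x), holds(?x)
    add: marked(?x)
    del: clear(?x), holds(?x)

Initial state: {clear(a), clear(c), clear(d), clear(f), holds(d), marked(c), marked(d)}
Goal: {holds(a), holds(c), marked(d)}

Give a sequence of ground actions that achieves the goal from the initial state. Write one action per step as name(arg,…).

1. step(c,d)  →  {clear(a), clear(d), clear(f), holds(c), holds(d), marked(c), marked(d)}
2. flip(a,a)  →  {clear(d), clear(f), holds(a), holds(c), holds(d), marked(a), marked(c), marked(d)}

step(c,d); flip(a,a)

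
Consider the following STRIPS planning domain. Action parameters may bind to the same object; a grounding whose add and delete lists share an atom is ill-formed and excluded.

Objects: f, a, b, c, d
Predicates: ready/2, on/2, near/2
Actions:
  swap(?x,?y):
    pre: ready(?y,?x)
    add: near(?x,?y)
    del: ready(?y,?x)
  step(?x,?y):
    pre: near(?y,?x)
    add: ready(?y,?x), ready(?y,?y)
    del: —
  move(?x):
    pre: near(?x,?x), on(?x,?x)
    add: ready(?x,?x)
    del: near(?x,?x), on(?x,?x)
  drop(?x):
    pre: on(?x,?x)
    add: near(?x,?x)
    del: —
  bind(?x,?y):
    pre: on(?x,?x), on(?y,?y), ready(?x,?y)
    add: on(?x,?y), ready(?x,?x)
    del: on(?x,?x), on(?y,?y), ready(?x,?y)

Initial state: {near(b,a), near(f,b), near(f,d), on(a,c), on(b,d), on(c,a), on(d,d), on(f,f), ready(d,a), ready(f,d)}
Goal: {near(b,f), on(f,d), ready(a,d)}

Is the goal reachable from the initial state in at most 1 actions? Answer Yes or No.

No

1. swap(a,d)  →  {near(a,d), near(b,a), near(f,b), near(f,d), on(a,c), on(b,d), on(c,a), on(d,d), on(f,f), ready(f,d)}
2. step(b,f)  →  {near(a,d), near(b,a), near(f,b), near(f,d), on(a,c), on(b,d), on(c,a), on(d,d), on(f,f), ready(f,b), ready(f,d), ready(f,f)}
3. swap(b,f)  →  {near(a,d), near(b,a), near(b,f), near(f,b), near(f,d), on(a,c), on(b,d), on(c,a), on(d,d), on(f,f), ready(f,d), ready(f,f)}
4. step(d,a)  →  {near(a,d), near(b,a), near(b,f), near(f,b), near(f,d), on(a,c), on(b,d), on(c,a), on(d,d), on(f,f), ready(a,a), ready(a,d), ready(f,d), ready(f,f)}
5. bind(f,d)  →  {near(a,d), near(b,a), near(b,f), near(f,b), near(f,d), on(a,c), on(b,d), on(c,a), on(f,d), ready(a,a), ready(a,d), ready(f,f)}
optimal plan length = 5; 5 > 1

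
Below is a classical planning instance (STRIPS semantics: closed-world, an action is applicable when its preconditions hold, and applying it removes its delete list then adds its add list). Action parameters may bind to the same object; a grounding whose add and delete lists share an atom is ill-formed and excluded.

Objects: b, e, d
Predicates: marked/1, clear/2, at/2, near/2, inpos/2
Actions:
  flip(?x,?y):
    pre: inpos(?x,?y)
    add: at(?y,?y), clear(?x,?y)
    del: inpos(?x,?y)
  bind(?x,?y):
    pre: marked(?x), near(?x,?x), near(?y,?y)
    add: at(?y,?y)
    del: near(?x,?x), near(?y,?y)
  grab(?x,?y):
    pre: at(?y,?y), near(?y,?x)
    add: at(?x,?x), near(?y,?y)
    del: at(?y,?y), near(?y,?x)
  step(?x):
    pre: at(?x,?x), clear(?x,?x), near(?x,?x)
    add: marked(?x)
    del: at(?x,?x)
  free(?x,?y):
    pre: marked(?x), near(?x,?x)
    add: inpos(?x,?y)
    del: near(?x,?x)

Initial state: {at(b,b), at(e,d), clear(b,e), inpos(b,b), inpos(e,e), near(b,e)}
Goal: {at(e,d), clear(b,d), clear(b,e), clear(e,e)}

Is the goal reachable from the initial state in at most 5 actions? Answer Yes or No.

No

1. flip(e,e)  →  {at(b,b), at(e,d), at(e,e), clear(b,e), clear(e,e), inpos(b,b), near(b,e)}
2. grab(e,b)  →  {at(e,d), at(e,e), clear(b,e), clear(e,e), inpos(b,b), near(b,b)}
3. flip(b,b)  →  {at(b,b), at(e,d), at(e,e), clear(b,b), clear(b,e), clear(e,e), near(b,b)}
4. step(b)  →  {at(e,d), at(e,e), clear(b,b), clear(b,e), clear(e,e), marked(b), near(b,b)}
5. free(b,d)  →  {at(e,d), at(e,e), clear(b,b), clear(b,e), clear(e,e), inpos(b,d), marked(b)}
6. flip(b,d)  →  {at(d,d), at(e,d), at(e,e), clear(b,b), clear(b,d), clear(b,e), clear(e,e), marked(b)}
optimal plan length = 6; 6 > 5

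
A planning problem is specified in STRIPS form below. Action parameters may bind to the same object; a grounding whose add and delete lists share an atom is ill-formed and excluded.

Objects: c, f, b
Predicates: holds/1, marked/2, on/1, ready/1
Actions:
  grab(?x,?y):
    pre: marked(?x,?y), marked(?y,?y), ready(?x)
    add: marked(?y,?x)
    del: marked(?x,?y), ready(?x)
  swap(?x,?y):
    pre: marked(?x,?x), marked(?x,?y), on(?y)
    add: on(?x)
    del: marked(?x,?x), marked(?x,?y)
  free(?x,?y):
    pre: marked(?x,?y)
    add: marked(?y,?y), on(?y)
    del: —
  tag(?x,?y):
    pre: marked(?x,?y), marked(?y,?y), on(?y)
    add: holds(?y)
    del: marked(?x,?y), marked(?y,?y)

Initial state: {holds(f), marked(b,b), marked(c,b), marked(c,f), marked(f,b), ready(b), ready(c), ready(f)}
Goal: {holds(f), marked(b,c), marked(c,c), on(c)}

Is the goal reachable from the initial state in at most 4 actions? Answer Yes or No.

Yes

1. grab(c,b)  →  {holds(f), marked(b,b), marked(b,c), marked(c,f), marked(f,b), ready(b), ready(f)}
2. free(b,c)  →  {holds(f), marked(b,b), marked(b,c), marked(c,c), marked(c,f), marked(f,b), on(c), ready(b), ready(f)}
optimal plan length = 2; 2 ≤ 4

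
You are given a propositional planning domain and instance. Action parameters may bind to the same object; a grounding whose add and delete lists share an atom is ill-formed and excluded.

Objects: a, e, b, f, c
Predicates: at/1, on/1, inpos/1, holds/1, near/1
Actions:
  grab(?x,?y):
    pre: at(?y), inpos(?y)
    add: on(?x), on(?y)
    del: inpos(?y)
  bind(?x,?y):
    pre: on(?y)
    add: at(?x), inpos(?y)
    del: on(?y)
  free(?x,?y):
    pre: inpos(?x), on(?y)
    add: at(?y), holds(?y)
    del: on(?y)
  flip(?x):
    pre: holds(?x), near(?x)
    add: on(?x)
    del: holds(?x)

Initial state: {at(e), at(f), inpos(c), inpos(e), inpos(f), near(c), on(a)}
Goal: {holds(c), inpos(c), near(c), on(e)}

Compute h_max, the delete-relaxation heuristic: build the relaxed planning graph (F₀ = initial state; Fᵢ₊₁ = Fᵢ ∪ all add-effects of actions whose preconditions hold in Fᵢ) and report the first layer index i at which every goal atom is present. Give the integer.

F0 = init (7 atoms)
F1 = F0 ∪ {at(a), at(b), at(c), holds(a), inpos(a), on(b), on(c), on(e), on(f)}  (16 atoms)
F2 = F1 ∪ {holds(b), holds(c), holds(e), holds(f), inpos(b)}  (21 atoms)
goal ⊆ F2  ⇒  h_max = 2

2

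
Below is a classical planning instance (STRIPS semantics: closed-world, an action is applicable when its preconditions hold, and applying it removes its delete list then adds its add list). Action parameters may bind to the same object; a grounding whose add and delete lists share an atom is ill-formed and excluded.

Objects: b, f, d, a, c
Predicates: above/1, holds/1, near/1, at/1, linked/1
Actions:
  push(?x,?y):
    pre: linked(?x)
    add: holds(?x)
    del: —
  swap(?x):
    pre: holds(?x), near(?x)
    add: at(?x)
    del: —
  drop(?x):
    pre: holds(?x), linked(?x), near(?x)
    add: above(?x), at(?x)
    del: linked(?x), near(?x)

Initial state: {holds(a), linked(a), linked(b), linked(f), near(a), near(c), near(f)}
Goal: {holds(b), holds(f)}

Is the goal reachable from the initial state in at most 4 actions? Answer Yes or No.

1. push(b,b)  →  {holds(a), holds(b), linked(a), linked(b), linked(f), near(a), near(c), near(f)}
2. push(f,b)  →  {holds(a), holds(b), holds(f), linked(a), linked(b), linked(f), near(a), near(c), near(f)}
optimal plan length = 2; 2 ≤ 4

Yes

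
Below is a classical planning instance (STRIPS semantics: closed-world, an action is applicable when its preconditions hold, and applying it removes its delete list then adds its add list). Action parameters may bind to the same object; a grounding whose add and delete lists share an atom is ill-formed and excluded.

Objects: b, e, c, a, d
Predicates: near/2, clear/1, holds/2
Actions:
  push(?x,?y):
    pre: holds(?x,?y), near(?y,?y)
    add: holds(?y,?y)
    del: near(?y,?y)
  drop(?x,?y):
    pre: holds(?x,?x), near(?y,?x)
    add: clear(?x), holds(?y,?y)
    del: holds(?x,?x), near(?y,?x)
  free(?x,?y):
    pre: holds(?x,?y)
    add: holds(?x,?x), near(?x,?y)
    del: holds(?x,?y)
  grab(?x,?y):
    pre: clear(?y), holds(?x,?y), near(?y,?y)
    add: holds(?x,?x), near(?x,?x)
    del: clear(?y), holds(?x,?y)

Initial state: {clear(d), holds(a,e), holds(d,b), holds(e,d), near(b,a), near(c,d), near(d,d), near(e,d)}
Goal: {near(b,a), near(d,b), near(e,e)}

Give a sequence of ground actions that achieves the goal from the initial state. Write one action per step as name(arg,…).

free(d,b); grab(e,d)

1. free(d,b)  →  {clear(d), holds(a,e), holds(d,d), holds(e,d), near(b,a), near(c,d), near(d,b), near(d,d), near(e,d)}
2. grab(e,d)  →  {holds(a,e), holds(d,d), holds(e,e), near(b,a), near(c,d), near(d,b), near(d,d), near(e,d), near(e,e)}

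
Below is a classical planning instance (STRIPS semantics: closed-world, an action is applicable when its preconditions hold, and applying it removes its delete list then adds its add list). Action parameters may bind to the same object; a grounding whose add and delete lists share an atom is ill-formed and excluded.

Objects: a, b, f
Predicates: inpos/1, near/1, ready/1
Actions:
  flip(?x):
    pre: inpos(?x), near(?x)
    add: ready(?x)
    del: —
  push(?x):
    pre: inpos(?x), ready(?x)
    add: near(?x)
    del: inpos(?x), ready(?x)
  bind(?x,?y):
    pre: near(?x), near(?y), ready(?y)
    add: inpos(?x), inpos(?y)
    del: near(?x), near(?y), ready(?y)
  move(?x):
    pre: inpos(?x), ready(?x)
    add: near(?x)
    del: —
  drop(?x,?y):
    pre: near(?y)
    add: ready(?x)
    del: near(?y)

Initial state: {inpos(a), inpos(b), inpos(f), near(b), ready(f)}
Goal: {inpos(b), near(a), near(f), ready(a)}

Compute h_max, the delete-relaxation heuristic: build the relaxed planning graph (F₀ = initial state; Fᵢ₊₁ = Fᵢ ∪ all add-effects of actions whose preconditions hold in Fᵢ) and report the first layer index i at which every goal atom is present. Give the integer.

2

F0 = init (5 atoms)
F1 = F0 ∪ {near(f), ready(a), ready(b)}  (8 atoms)
F2 = F1 ∪ {near(a)}  (9 atoms)
goal ⊆ F2  ⇒  h_max = 2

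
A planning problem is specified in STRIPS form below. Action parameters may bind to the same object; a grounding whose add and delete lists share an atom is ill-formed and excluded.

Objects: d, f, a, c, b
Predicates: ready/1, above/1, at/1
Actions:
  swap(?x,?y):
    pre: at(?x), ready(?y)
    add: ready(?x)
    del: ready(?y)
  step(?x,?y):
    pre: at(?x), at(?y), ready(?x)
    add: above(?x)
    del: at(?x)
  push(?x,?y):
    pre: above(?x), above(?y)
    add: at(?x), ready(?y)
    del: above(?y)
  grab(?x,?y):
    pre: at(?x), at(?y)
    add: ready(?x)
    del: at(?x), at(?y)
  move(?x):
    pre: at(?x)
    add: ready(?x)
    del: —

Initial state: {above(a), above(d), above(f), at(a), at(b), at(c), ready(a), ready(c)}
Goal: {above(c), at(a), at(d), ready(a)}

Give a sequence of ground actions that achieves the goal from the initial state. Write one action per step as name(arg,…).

1. step(c,a)  →  {above(a), above(c), above(d), above(f), at(a), at(b), ready(a), ready(c)}
2. push(d,d)  →  {above(a), above(c), above(f), at(a), at(b), at(d), ready(a), ready(c), ready(d)}

step(c,a); push(d,d)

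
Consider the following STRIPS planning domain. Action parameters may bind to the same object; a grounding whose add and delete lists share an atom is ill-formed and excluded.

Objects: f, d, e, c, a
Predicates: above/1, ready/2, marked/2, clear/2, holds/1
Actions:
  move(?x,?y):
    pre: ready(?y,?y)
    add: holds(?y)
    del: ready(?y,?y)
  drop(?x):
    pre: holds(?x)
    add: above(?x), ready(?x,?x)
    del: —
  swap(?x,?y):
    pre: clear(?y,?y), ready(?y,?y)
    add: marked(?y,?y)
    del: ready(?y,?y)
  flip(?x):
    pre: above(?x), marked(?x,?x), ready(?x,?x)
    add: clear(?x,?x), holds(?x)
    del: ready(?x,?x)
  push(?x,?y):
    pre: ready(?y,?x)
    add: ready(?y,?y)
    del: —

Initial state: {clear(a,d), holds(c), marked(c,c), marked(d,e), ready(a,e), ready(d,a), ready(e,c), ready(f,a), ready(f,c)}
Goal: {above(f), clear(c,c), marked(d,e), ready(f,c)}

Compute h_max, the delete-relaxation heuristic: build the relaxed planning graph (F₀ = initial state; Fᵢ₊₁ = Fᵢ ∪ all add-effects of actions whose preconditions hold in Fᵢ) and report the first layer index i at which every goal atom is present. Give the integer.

F0 = init (9 atoms)
F1 = F0 ∪ {above(c), ready(a,a), ready(c,c), ready(d,d), ready(e,e), ready(f,f)}  (15 atoms)
F2 = F1 ∪ {clear(c,c), holds(a), holds(d), holds(e), holds(f)}  (20 atoms)
F3 = F2 ∪ {above(a), above(d), above(e), above(f)}  (24 atoms)
goal ⊆ F3  ⇒  h_max = 3

3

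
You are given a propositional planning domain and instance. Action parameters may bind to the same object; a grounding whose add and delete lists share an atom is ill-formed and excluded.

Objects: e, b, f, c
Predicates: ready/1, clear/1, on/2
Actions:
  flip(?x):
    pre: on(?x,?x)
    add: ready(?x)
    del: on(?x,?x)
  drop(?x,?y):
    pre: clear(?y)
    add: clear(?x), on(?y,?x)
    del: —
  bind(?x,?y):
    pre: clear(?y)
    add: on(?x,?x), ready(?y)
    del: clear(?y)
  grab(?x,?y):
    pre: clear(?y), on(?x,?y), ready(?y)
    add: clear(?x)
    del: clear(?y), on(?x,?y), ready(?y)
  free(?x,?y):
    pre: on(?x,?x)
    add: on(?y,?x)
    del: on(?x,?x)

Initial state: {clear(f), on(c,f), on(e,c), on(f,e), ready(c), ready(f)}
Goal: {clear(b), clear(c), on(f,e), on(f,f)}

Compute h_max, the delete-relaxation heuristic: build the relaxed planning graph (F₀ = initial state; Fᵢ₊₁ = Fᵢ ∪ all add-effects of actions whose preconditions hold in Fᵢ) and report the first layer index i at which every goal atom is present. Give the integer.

1

F0 = init (6 atoms)
F1 = F0 ∪ {clear(b), clear(c), clear(e), on(b,b), on(c,c), on(e,e), on(f,b), on(f,c), on(f,f)}  (15 atoms)
goal ⊆ F1  ⇒  h_max = 1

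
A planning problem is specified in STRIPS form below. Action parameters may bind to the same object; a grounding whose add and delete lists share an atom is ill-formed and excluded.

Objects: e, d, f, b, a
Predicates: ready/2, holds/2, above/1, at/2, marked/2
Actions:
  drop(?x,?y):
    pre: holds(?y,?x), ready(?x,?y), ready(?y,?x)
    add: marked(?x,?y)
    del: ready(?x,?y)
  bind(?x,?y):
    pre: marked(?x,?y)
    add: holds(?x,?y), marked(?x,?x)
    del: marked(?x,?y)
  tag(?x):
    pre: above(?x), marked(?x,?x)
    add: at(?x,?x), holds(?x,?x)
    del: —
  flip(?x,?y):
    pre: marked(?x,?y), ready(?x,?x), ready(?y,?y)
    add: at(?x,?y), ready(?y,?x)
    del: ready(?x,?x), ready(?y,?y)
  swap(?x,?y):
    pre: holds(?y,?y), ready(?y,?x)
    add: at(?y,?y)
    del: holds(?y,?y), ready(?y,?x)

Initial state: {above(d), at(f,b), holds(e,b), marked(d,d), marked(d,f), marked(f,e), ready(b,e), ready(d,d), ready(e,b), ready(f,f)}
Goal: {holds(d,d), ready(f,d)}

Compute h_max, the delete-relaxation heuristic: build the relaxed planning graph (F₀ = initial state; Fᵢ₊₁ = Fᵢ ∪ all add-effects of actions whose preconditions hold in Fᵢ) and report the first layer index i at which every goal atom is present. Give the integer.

1

F0 = init (10 atoms)
F1 = F0 ∪ {at(d,d), at(d,f), holds(d,d), holds(d,f), holds(f,e), marked(b,e), marked(f,f), ready(f,d)}  (18 atoms)
goal ⊆ F1  ⇒  h_max = 1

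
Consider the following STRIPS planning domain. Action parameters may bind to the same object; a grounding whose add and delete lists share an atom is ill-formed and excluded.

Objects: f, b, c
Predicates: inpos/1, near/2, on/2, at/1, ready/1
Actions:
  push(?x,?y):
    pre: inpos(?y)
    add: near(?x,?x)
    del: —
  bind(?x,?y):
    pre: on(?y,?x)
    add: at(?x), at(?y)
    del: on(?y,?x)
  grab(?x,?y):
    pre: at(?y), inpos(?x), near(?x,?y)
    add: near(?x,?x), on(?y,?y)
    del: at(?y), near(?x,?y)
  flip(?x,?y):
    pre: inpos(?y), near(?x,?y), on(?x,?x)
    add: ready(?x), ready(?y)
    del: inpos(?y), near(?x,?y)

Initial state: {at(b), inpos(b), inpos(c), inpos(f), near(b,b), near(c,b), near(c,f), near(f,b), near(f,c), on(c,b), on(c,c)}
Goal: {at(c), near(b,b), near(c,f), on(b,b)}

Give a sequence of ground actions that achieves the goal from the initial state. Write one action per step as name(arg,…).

bind(b,c); grab(f,b)

1. bind(b,c)  →  {at(b), at(c), inpos(b), inpos(c), inpos(f), near(b,b), near(c,b), near(c,f), near(f,b), near(f,c), on(c,c)}
2. grab(f,b)  →  {at(c), inpos(b), inpos(c), inpos(f), near(b,b), near(c,b), near(c,f), near(f,c), near(f,f), on(b,b), on(c,c)}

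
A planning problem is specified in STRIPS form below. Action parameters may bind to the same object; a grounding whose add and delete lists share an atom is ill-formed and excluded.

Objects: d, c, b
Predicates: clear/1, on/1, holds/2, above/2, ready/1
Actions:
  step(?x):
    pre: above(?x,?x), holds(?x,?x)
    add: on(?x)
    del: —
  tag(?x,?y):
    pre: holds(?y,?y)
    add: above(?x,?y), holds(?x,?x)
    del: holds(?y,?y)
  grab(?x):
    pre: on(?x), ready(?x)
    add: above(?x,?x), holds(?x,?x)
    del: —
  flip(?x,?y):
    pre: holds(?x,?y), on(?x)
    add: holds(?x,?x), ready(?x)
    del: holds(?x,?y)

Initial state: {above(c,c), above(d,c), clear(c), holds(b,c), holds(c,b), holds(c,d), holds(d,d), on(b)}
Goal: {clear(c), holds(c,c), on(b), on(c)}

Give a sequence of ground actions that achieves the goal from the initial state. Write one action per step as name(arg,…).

tag(c,d); step(c)

1. tag(c,d)  →  {above(c,c), above(c,d), above(d,c), clear(c), holds(b,c), holds(c,b), holds(c,c), holds(c,d), on(b)}
2. step(c)  →  {above(c,c), above(c,d), above(d,c), clear(c), holds(b,c), holds(c,b), holds(c,c), holds(c,d), on(b), on(c)}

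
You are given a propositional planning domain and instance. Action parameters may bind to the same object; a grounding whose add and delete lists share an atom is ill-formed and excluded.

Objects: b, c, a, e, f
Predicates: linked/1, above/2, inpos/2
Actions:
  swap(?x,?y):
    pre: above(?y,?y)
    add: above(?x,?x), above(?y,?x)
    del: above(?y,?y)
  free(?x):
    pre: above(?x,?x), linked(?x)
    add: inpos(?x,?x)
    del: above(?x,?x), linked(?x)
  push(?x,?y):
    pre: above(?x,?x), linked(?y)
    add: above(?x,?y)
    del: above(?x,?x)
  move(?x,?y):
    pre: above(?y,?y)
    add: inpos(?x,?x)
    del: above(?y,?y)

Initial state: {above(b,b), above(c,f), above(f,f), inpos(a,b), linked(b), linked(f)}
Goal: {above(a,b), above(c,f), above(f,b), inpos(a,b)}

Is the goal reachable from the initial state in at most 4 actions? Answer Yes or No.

1. swap(b,f)  →  {above(b,b), above(c,f), above(f,b), inpos(a,b), linked(b), linked(f)}
2. swap(a,b)  →  {above(a,a), above(b,a), above(c,f), above(f,b), inpos(a,b), linked(b), linked(f)}
3. swap(b,a)  →  {above(a,b), above(b,a), above(b,b), above(c,f), above(f,b), inpos(a,b), linked(b), linked(f)}
optimal plan length = 3; 3 ≤ 4

Yes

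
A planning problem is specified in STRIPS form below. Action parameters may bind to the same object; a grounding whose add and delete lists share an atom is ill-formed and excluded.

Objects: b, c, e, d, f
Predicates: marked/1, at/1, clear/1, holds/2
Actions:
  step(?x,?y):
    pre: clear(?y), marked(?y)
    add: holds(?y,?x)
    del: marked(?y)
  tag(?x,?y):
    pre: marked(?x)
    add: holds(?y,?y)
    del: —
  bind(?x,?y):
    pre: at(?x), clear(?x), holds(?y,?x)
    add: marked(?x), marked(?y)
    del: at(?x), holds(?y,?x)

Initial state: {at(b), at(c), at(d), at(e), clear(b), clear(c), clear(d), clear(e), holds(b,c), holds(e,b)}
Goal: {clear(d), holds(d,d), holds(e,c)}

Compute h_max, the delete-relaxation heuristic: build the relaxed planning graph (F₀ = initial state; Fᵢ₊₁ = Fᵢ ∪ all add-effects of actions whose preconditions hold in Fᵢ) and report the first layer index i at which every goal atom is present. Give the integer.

2

F0 = init (10 atoms)
F1 = F0 ∪ {marked(b), marked(c), marked(e)}  (13 atoms)
F2 = F1 ∪ {holds(b,b), holds(b,d), holds(b,e), holds(b,f), holds(c,b), holds(c,c), holds(c,d), holds(c,e), holds(c,f), holds(d,d), holds(e,c), holds(e,d), holds(e,e), holds(e,f), holds(f,f)}  (28 atoms)
goal ⊆ F2  ⇒  h_max = 2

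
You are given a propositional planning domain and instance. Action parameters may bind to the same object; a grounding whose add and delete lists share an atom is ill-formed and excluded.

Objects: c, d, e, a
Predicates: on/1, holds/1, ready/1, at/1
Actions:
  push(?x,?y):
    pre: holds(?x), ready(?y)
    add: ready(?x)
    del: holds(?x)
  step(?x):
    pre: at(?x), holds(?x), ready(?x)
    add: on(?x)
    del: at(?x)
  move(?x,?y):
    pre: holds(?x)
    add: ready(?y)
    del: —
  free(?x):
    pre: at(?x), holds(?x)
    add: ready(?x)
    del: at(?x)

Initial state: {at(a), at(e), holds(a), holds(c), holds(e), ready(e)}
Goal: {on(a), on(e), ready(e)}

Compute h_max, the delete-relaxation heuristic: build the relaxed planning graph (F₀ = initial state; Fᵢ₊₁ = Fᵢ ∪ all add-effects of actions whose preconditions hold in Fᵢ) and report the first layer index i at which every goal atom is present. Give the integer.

F0 = init (6 atoms)
F1 = F0 ∪ {on(e), ready(a), ready(c), ready(d)}  (10 atoms)
F2 = F1 ∪ {on(a)}  (11 atoms)
goal ⊆ F2  ⇒  h_max = 2

2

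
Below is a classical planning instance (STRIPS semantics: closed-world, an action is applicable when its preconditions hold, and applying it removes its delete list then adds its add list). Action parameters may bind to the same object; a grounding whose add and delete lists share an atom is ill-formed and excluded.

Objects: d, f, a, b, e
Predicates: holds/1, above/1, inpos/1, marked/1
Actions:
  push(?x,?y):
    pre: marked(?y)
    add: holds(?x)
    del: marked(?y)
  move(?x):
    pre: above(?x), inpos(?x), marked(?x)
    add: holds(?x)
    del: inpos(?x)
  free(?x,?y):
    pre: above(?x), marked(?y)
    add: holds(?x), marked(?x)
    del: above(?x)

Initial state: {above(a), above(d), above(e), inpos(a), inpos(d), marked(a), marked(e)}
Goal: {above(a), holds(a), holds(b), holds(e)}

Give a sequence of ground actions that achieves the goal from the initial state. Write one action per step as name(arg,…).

1. push(a,a)  →  {above(a), above(d), above(e), holds(a), inpos(a), inpos(d), marked(e)}
2. free(e,e)  →  {above(a), above(d), holds(a), holds(e), inpos(a), inpos(d), marked(e)}
3. push(b,e)  →  {above(a), above(d), holds(a), holds(b), holds(e), inpos(a), inpos(d)}

push(a,a); free(e,e); push(b,e)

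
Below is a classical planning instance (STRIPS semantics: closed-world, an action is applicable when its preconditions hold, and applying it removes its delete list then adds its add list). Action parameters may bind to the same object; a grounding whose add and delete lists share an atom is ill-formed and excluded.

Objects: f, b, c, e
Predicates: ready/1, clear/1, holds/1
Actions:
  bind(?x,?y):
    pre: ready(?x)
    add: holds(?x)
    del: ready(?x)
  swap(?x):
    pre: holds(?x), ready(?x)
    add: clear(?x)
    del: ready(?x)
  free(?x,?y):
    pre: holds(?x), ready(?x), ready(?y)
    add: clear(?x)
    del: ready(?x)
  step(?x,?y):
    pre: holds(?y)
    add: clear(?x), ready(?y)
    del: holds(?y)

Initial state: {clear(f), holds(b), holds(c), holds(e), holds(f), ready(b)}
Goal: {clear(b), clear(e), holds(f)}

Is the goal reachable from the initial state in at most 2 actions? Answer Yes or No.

1. swap(b)  →  {clear(b), clear(f), holds(b), holds(c), holds(e), holds(f)}
2. step(e,b)  →  {clear(b), clear(e), clear(f), holds(c), holds(e), holds(f), ready(b)}
optimal plan length = 2; 2 ≤ 2

Yes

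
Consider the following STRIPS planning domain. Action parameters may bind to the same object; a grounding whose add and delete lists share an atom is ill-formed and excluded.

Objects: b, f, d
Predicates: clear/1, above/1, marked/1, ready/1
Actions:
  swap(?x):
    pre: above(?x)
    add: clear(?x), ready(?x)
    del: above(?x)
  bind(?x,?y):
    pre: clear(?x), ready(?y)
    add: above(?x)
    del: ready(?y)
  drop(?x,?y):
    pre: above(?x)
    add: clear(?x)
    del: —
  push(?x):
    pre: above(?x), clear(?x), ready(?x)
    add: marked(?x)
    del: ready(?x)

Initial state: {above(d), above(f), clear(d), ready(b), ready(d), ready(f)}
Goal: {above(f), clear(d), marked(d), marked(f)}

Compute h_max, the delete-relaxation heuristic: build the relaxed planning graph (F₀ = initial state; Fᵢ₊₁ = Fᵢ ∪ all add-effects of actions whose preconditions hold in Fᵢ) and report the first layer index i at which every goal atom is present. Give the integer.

F0 = init (6 atoms)
F1 = F0 ∪ {clear(f), marked(d)}  (8 atoms)
F2 = F1 ∪ {marked(f)}  (9 atoms)
goal ⊆ F2  ⇒  h_max = 2

2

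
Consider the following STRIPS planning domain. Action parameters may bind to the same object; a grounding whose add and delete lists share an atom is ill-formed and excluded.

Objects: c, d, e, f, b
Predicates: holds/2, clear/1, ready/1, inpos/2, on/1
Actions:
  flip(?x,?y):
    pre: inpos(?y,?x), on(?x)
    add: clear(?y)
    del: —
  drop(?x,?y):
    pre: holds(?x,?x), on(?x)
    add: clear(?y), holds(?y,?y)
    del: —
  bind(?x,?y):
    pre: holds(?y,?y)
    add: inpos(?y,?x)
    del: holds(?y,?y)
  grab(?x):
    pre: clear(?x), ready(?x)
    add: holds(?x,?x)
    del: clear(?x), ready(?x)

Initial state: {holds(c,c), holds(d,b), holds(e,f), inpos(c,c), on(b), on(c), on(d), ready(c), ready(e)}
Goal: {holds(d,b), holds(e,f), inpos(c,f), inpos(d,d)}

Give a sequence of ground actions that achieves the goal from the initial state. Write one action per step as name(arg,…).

1. drop(c,d)  →  {clear(d), holds(c,c), holds(d,b), holds(d,d), holds(e,f), inpos(c,c), on(b), on(c), on(d), ready(c), ready(e)}
2. bind(d,d)  →  {clear(d), holds(c,c), holds(d,b), holds(e,f), inpos(c,c), inpos(d,d), on(b), on(c), on(d), ready(c), ready(e)}
3. bind(f,c)  →  {clear(d), holds(d,b), holds(e,f), inpos(c,c), inpos(c,f), inpos(d,d), on(b), on(c), on(d), ready(c), ready(e)}

drop(c,d); bind(d,d); bind(f,c)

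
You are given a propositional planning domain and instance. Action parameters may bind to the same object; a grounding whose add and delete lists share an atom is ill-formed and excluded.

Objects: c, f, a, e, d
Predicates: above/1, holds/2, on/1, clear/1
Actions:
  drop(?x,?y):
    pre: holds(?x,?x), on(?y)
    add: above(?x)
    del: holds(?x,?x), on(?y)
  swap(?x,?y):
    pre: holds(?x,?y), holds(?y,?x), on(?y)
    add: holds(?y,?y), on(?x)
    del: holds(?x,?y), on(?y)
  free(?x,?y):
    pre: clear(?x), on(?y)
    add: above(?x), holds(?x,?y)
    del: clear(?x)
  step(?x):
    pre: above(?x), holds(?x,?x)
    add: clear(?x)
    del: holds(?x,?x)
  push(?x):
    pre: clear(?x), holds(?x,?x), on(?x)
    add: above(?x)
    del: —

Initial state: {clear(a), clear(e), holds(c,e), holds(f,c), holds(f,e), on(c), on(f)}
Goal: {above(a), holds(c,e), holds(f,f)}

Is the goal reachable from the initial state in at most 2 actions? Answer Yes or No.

1. free(a,c)  →  {above(a), clear(e), holds(a,c), holds(c,e), holds(f,c), holds(f,e), on(c), on(f)}
2. free(e,f)  →  {above(a), above(e), holds(a,c), holds(c,e), holds(e,f), holds(f,c), holds(f,e), on(c), on(f)}
3. swap(e,f)  →  {above(a), above(e), holds(a,c), holds(c,e), holds(f,c), holds(f,e), holds(f,f), on(c), on(e)}
optimal plan length = 3; 3 > 2

No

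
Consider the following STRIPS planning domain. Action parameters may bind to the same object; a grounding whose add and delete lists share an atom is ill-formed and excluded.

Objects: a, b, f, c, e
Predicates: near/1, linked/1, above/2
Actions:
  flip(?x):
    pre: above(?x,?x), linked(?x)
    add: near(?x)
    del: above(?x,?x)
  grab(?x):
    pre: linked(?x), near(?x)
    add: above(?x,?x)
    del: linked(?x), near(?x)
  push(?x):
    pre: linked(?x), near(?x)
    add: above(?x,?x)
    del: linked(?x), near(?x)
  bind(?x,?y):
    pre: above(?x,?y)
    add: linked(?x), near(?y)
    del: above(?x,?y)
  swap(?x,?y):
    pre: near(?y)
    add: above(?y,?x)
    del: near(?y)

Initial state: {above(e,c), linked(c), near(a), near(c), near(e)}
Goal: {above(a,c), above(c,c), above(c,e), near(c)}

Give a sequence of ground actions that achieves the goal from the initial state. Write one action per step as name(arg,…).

1. grab(c)  →  {above(c,c), above(e,c), near(a), near(e)}
2. bind(e,c)  →  {above(c,c), linked(e), near(a), near(c), near(e)}
3. swap(c,a)  →  {above(a,c), above(c,c), linked(e), near(c), near(e)}
4. swap(c,e)  →  {above(a,c), above(c,c), above(e,c), linked(e), near(c)}
5. swap(e,c)  →  {above(a,c), above(c,c), above(c,e), above(e,c), linked(e)}
6. bind(e,c)  →  {above(a,c), above(c,c), above(c,e), linked(e), near(c)}

grab(c); bind(e,c); swap(c,a); swap(c,e); swap(e,c); bind(e,c)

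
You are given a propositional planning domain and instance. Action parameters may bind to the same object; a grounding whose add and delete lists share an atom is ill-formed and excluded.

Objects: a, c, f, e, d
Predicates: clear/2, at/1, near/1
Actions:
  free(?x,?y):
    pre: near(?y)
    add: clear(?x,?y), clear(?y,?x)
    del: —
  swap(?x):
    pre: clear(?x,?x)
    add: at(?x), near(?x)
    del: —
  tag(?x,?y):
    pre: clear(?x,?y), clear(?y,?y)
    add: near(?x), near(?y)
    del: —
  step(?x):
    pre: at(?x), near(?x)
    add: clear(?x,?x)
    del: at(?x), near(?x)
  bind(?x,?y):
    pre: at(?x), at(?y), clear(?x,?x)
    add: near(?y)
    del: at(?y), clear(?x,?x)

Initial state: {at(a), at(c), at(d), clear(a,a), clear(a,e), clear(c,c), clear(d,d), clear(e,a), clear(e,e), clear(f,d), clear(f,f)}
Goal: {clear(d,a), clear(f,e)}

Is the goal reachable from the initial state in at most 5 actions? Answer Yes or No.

Yes

1. tag(a,e)  →  {at(a), at(c), at(d), clear(a,a), clear(a,e), clear(c,c), clear(d,d), clear(e,a), clear(e,e), clear(f,d), clear(f,f), near(a), near(e)}
2. free(f,e)  →  {at(a), at(c), at(d), clear(a,a), clear(a,e), clear(c,c), clear(d,d), clear(e,a), clear(e,e), clear(e,f), clear(f,d), clear(f,e), clear(f,f), near(a), near(e)}
3. free(d,a)  →  {at(a), at(c), at(d), clear(a,a), clear(a,d), clear(a,e), clear(c,c), clear(d,a), clear(d,d), clear(e,a), clear(e,e), clear(e,f), clear(f,d), clear(f,e), clear(f,f), near(a), near(e)}
optimal plan length = 3; 3 ≤ 5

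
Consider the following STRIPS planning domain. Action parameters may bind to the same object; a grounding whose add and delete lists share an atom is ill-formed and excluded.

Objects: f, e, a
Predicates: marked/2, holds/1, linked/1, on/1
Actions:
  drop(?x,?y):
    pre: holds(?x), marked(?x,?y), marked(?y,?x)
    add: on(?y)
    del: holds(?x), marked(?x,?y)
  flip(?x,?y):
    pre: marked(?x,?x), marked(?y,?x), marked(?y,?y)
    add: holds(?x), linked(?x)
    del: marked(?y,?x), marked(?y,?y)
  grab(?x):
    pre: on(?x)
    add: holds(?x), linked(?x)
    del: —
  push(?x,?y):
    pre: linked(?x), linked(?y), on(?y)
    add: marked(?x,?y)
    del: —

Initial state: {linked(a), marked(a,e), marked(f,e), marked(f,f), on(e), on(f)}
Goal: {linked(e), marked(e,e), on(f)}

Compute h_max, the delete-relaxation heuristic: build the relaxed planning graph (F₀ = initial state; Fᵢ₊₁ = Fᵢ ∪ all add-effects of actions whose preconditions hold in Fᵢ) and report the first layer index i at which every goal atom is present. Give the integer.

F0 = init (6 atoms)
F1 = F0 ∪ {holds(e), holds(f), linked(e), linked(f)}  (10 atoms)
F2 = F1 ∪ {marked(a,f), marked(e,e), marked(e,f)}  (13 atoms)
goal ⊆ F2  ⇒  h_max = 2

2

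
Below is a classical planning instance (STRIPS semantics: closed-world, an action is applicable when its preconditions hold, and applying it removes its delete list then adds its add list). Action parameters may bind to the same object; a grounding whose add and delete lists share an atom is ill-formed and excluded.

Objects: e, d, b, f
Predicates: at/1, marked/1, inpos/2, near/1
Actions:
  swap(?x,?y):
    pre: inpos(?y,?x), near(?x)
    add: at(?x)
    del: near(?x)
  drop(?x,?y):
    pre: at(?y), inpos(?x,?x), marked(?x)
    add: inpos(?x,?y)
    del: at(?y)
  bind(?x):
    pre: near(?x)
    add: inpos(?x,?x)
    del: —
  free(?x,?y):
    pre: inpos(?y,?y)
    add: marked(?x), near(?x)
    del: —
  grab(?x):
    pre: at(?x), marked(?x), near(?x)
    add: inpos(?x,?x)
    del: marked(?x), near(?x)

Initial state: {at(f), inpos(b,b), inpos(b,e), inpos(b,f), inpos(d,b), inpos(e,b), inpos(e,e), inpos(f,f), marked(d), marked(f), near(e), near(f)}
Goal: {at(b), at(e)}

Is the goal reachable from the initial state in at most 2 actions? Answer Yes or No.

No

1. swap(e,e)  →  {at(e), at(f), inpos(b,b), inpos(b,e), inpos(b,f), inpos(d,b), inpos(e,b), inpos(e,e), inpos(f,f), marked(d), marked(f), near(f)}
2. free(b,e)  →  {at(e), at(f), inpos(b,b), inpos(b,e), inpos(b,f), inpos(d,b), inpos(e,b), inpos(e,e), inpos(f,f), marked(b), marked(d), marked(f), near(b), near(f)}
3. swap(b,e)  →  {at(b), at(e), at(f), inpos(b,b), inpos(b,e), inpos(b,f), inpos(d,b), inpos(e,b), inpos(e,e), inpos(f,f), marked(b), marked(d), marked(f), near(f)}
optimal plan length = 3; 3 > 2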